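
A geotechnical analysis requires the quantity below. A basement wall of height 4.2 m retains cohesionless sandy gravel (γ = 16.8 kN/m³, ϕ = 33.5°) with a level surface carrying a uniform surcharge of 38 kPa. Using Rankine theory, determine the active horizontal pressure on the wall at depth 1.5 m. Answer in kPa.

18.2 kPa

K_a = (1 − sin φ)/(1 + sin φ) = 0.2887.
σ_v = γz + q = 16.8 × 1.5 + 38 = 63.20 kPa.
σ_h = K_a σ_v = 0.2887 × 63.20 = 18.25 kPa.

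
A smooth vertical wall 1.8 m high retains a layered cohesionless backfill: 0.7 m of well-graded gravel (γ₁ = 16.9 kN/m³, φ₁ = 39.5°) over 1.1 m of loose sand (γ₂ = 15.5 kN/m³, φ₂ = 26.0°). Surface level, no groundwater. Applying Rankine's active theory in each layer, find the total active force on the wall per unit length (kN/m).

9.66 kN/m

K_a1 = tan²(45°−39.5°/2) = 0.2224; K_a2 = tan²(45°−26.0°/2) = 0.3905.
Layer 1: σ at base = K_a1 γ₁ h₁ = 2.631 kPa; P₁ = ½×2.631×0.7 = 0.9210.
Layer 2: σ_v at top = γ₁h₁ = 11.83; σ_h top = K_a2×11.83 = 4.619; σ_h base = K_a2×(11.83+15.5×1.1) = 11.28.
P₂ = ½(4.619+11.28)×1.1 = 8.743. Total P_a = 0.9210+8.743 = 9.664 kN/m.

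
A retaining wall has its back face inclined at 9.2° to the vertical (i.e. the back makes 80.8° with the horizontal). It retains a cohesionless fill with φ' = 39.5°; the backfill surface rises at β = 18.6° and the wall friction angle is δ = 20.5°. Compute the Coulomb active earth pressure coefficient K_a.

K_a = sin²(α+φ) / [sin²α · sin(α−δ) · (1 + √{sin(φ+δ)sin(φ−β) / (sin(α−δ)sin(α+β))})²].
With α = 80.8°, φ = 39.5°, δ = 20.5°, β = 18.6°: K_a = 0.3438.

0.344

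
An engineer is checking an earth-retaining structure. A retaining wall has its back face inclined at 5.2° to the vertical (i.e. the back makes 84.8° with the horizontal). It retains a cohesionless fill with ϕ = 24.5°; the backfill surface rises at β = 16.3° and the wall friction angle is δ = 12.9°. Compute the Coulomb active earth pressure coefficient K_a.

K_a = sin²(α+φ) / [sin²α · sin(α−δ) · (1 + √{sin(φ+δ)sin(φ−β) / (sin(α−δ)sin(α+β))})²].
With α = 84.8°, φ = 24.5°, δ = 12.9°, β = 16.3°: K_a = 0.5550.

0.555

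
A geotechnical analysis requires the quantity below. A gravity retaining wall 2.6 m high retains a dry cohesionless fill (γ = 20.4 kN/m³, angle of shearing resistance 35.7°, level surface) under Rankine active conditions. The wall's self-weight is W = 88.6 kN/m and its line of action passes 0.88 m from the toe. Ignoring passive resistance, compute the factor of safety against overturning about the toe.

K_a = tan²(45° − 35.7°/2) = 0.2630.
P_a = ½K_aγH² = 0.5×0.2630×20.4×2.6² = 18.13 kN/m, acting at H/3 = 0.8667 m above the base.
Overturning moment M_o = P_a × H/3 = 18.13 × 0.8667 = 15.72.
Resisting moment M_r = W × 0.88 = 88.6 × 0.88 = 77.97.
FS_overturning = M_r/M_o = 77.97/15.72 = 4.961.

4.96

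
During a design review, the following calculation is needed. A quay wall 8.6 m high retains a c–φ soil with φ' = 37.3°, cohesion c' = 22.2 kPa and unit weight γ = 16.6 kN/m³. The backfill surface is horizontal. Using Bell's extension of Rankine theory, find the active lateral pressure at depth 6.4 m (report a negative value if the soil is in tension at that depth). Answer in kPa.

4.07 kPa

K_a = (1 − sin φ)/(1 + sin φ) = 0.2453.
σ_a = K_a γ z − 2c√K_a = 0.2453×16.6×6.4 − 2×22.2×0.4953 = 4.073 kPa.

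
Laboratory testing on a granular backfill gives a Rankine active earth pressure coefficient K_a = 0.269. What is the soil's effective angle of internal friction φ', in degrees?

K_a = tan²(45° − φ/2) ⇒ 45° − φ/2 = arctan(√0.269) = 27.41°.
φ = 2(45° − 27.41°) = 35.17°.

35.2°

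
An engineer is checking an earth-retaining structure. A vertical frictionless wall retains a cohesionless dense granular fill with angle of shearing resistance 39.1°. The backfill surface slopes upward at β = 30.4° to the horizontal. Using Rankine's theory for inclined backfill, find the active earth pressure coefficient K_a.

0.338

K_a = cos β · (cos β − √(cos²β − cos²φ)) / (cos β + √(cos²β − cos²φ)).
cos β = 0.8625, cos φ = 0.7760, √(cos²β − cos²φ) = 0.3764.
K_a = 0.8625 × (0.8625 − 0.3764)/(0.8625 + 0.3764) = 0.3384.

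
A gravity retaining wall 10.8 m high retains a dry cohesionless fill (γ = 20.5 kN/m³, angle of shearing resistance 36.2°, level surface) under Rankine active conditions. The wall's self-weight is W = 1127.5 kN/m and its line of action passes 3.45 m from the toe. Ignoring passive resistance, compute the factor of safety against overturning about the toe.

3.51

K_a = tan²(45° − 36.2°/2) = 0.2574.
P_a = ½K_aγH² = 0.5×0.2574×20.5×10.8² = 307.7 kN/m, acting at H/3 = 3.600 m above the base.
Overturning moment M_o = P_a × H/3 = 307.7 × 3.600 = 1108.
Resisting moment M_r = W × 3.45 = 1127.5 × 3.45 = 3890.
FS_overturning = M_r/M_o = 3890/1108 = 3.511.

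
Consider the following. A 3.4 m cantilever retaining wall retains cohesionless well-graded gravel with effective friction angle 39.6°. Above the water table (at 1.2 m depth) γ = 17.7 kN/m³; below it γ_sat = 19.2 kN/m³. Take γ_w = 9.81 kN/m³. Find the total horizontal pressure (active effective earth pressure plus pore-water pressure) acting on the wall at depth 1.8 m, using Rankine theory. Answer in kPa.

11.8 kPa

K_a = (1 − sin φ)/(1 + sin φ) = 0.2214.
γ' = 19.2 − 9.81 = 9.390 kN/m³.
Effective vertical stress at 1.8 m: σ'_v = 17.7×1.2 + 9.390×0.600 = 26.87 kPa.
σ'_h = K_a σ'_v = 0.2214 × 26.87 = 5.951 kPa; u = γ_w × 0.600 = 5.886 kPa.
Total σ_h = 5.951 + 5.886 = 11.84 kPa.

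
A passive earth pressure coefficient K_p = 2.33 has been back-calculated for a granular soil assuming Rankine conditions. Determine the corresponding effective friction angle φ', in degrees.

K_p = (1+sin φ)/(1−sin φ) ⇒ sin φ = (K_p − 1)/(K_p + 1) = 0.3994.
φ = arcsin(0.3994) = 23.54°.

23.5°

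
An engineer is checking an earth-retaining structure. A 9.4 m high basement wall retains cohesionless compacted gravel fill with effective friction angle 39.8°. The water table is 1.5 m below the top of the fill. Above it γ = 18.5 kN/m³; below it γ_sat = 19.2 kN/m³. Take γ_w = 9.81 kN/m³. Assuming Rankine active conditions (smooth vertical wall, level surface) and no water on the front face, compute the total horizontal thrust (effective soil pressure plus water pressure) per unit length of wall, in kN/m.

K_a = tan²(45° − φ/2) = 0.2194.
γ' = 19.2 − 9.81 = 9.390 kN/m³. Depth below WT = 7.9 m.
σ'_h at WT = K_a γ d_w = 6.089 kPa; at base = 6.089 + K_a γ' × 7.9 = 22.37 kPa.
P₁ (0–1.5 m) = ½×6.089×1.5 = 4.567. P₂ (1.5–9.4 m) = ½(6.089+22.37)×7.9 = 112.4.
P_w = ½ γ_w h₂² = 0.5×9.81×7.9² = 306.1. Total = 4.567+112.4+306.1 = 423.1 kN/m.

423 kN/m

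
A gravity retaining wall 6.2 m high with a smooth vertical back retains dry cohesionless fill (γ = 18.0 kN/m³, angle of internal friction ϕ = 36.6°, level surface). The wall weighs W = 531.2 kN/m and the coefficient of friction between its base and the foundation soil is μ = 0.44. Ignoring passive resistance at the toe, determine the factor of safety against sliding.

K_a = tan²(45° − 36.6°/2) = 0.2530.
P_a = ½K_aγH² = 0.5×0.2530×18.0×6.2² = 87.51 kN/m, acting at H/3 = 2.067 m above the base.
FS_sliding = μW / P_a = 0.44×531.2 / 87.51 = 2.671.

2.67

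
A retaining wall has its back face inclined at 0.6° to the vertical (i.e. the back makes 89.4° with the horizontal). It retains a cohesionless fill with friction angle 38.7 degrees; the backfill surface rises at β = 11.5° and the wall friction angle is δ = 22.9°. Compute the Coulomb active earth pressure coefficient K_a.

K_a = sin²(α+φ) / [sin²α · sin(α−δ) · (1 + √{sin(φ+δ)sin(φ−β) / (sin(α−δ)sin(α+β))})²].
With α = 89.4°, φ = 38.7°, δ = 22.9°, β = 11.5°: K_a = 0.2427.

0.243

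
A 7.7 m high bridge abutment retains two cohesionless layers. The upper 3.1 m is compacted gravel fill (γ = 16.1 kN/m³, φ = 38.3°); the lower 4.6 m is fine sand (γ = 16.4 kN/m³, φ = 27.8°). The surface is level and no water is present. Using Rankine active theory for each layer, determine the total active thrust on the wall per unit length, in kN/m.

K_a1 = tan²(45°−38.3°/2) = 0.2347; K_a2 = tan²(45°−27.8°/2) = 0.3639.
Layer 1: σ at base = K_a1 γ₁ h₁ = 11.72 kPa; P₁ = ½×11.72×3.1 = 18.16.
Layer 2: σ_v at top = γ₁h₁ = 49.91; σ_h top = K_a2×49.91 = 18.16; σ_h base = K_a2×(49.91+16.4×4.6) = 45.61.
P₂ = ½(18.16+45.61)×4.6 = 146.7. Total P_a = 18.16+146.7 = 164.8 kN/m.

165 kN/m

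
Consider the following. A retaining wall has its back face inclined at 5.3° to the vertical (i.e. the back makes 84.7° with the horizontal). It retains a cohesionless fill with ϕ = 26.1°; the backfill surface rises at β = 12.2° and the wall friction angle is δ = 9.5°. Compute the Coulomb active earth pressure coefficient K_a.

0.478

K_a = sin²(α+φ) / [sin²α · sin(α−δ) · (1 + √{sin(φ+δ)sin(φ−β) / (sin(α−δ)sin(α+β))})²].
With α = 84.7°, φ = 26.1°, δ = 9.5°, β = 12.2°: K_a = 0.4775.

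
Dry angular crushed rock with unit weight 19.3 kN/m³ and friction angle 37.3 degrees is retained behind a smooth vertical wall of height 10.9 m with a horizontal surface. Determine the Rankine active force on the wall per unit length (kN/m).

K_a = tan²(45° − φ/2) = 0.2453.
P_a = ½ K_a γ H² = 0.5 × 0.2453 × 19.3 × 10.9² = 281.3 kN/m.

281 kN/m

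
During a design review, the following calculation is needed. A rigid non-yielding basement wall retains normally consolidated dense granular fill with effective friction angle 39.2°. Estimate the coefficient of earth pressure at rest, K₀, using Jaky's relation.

0.368

K₀ = 1 − sin φ' = 1 − sin 39.2° = 0.3680.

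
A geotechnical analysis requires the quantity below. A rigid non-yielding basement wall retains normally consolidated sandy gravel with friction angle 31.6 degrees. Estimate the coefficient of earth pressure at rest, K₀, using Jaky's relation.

0.476

K₀ = 1 − sin φ' = 1 − sin 31.6° = 0.4760.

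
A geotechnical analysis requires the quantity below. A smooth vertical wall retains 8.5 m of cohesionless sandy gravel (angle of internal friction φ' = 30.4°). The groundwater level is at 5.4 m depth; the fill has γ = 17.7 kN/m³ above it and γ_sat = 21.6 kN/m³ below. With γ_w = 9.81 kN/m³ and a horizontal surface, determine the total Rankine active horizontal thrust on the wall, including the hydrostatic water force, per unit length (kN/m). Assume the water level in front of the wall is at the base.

248 kN/m

K_a = tan²(45° − φ/2) = 0.3280.
γ' = 21.6 − 9.81 = 11.79 kN/m³. Depth below WT = 3.1 m.
σ'_h at WT = K_a γ d_w = 31.35 kPa; at base = 31.35 + K_a γ' × 3.1 = 43.34 kPa.
P₁ (0–5.4 m) = ½×31.35×5.4 = 84.64. P₂ (5.4–8.5 m) = ½(31.35+43.34)×3.1 = 115.8.
P_w = ½ γ_w h₂² = 0.5×9.81×3.1² = 47.14. Total = 84.64+115.8+47.14 = 247.5 kN/m.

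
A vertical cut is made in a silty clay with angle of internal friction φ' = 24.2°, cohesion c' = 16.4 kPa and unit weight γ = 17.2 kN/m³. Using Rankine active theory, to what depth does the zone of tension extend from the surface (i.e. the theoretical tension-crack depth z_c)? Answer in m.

K_a = tan²(45° − 24.2°/2) = 0.4185; √K_a = 0.6469.
The active pressure is zero where K_a γ z = 2c√K_a, so z_c = 2c/(γ√K_a) = 2×16.4/(17.2×0.6469) = 2.948 m.

2.95 m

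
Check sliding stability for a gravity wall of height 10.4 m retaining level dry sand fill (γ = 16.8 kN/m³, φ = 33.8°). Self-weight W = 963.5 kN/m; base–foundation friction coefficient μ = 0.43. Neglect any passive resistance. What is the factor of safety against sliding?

K_a = tan²(45° − 33.8°/2) = 0.2851.
P_a = ½K_aγH² = 0.5×0.2851×16.8×10.4² = 259.0 kN/m, acting at H/3 = 3.467 m above the base.
FS_sliding = μW / P_a = 0.43×963.5 / 259.0 = 1.599.

1.60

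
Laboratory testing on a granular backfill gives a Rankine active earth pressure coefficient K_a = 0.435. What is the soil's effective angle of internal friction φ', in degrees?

K_a = tan²(45° − φ/2) ⇒ 45° − φ/2 = arctan(√0.435) = 33.41°.
φ = 2(45° − 33.41°) = 23.19°.

23.2°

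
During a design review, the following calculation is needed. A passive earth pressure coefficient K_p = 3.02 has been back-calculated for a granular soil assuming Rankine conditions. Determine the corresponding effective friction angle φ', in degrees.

K_p = (1+sin φ)/(1−sin φ) ⇒ sin φ = (K_p − 1)/(K_p + 1) = 0.5025.
φ = arcsin(0.5025) = 30.16°.

30.2°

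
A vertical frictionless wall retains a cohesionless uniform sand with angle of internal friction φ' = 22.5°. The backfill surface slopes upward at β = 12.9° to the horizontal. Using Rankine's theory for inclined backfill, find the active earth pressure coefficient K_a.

K_a = cos β · (cos β − √(cos²β − cos²φ)) / (cos β + √(cos²β − cos²φ)).
cos β = 0.9748, cos φ = 0.9239, √(cos²β − cos²φ) = 0.3108.
K_a = 0.9748 × (0.9748 − 0.3108)/(0.9748 + 0.3108) = 0.5034.

0.503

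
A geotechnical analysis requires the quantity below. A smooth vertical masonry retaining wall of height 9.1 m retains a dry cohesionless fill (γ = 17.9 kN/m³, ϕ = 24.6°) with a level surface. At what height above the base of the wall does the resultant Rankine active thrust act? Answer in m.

3.03 m

K_a = 0.4121.
The pressure distribution is triangular, so the resultant acts at H/3 above the base = 9.1/3 = 3.033 m.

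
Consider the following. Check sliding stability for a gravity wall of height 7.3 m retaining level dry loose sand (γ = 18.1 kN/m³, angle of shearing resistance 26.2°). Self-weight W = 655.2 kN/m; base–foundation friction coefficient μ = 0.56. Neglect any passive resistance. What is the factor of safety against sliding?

1.96

K_a = tan²(45° − 26.2°/2) = 0.3874.
P_a = ½K_aγH² = 0.5×0.3874×18.1×7.3² = 186.9 kN/m, acting at H/3 = 2.433 m above the base.
FS_sliding = μW / P_a = 0.56×655.2 / 186.9 = 1.964.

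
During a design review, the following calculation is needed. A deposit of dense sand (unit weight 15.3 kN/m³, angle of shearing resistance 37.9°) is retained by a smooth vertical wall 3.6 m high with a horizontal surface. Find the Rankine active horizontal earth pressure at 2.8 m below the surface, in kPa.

K_a = (1 − sin φ)/(1 + sin φ) = 0.2389.
σ_h = K_a γ z = 0.2389 × 15.3 × 2.8 = 10.24 kPa.

10.2 kPa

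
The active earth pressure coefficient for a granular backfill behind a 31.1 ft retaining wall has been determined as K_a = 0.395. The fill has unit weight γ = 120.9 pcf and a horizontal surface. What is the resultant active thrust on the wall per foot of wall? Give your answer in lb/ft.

P = ½ K_a γ H² = 0.5 × 0.395 × 120.9 × 31.1² = 23090 lb/ft.

23100 lb/ft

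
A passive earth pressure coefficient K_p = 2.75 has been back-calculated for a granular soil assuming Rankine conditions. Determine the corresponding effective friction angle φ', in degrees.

27.8°

K_p = (1+sin φ)/(1−sin φ) ⇒ sin φ = (K_p − 1)/(K_p + 1) = 0.4667.
φ = arcsin(0.4667) = 27.82°.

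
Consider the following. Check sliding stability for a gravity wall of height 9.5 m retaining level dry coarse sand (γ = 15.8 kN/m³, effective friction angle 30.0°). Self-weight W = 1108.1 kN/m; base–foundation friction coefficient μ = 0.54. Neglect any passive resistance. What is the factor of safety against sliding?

K_a = tan²(45° − 30.0°/2) = 0.3333.
P_a = ½K_aγH² = 0.5×0.3333×15.8×9.5² = 237.7 kN/m, acting at H/3 = 3.167 m above the base.
FS_sliding = μW / P_a = 0.54×1108.1 / 237.7 = 2.518.

2.52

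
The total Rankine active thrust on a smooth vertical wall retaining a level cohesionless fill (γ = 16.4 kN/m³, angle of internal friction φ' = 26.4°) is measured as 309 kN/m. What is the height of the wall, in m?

K_a = 0.3844. P_a = ½ K_a γ H² ⇒ H = √(2P_a/(K_a γ)).
H = √(2×309/(0.3844×16.4)) = 9.901 m.

9.90 m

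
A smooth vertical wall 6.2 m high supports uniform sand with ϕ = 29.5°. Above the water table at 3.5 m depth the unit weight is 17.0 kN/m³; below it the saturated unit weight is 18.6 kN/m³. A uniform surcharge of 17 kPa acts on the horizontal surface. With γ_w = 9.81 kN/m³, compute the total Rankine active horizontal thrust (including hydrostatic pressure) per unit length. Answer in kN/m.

K_a = tan²(45° − φ/2) = 0.3401.
γ' = 18.6 − 9.81 = 8.790 kN/m³. h₂ = H − d_w = 2.7 m.
σ'_h: at surface K_a·q = 5.782; at WT K_a(q+γd_w) = 26.02; at base K_a(q+γd_w+γ'h₂) = 34.09 kPa.
P₁ = ½(5.782+26.02)×3.5 = 55.65; P₂ = ½(26.02+34.09)×2.7 = 81.14; P_w = ½γ_w h₂² = 35.76.
Total = 55.65+81.14+35.76 = 172.6 kN/m.

173 kN/m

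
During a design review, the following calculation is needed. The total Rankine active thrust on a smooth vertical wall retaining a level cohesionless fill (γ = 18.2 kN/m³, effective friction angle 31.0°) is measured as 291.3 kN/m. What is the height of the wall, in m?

10.0 m

K_a = 0.3201. P_a = ½ K_a γ H² ⇒ H = √(2P_a/(K_a γ)).
H = √(2×291.3/(0.3201×18.2)) = 10.00 m.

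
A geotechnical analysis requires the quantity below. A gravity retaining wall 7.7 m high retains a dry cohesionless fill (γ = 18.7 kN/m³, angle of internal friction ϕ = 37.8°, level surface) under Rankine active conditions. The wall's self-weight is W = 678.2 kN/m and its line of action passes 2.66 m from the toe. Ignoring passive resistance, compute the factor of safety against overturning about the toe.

K_a = tan²(45° − 37.8°/2) = 0.2400.
P_a = ½K_aγH² = 0.5×0.2400×18.7×7.7² = 133.0 kN/m, acting at H/3 = 2.567 m above the base.
Overturning moment M_o = P_a × H/3 = 133.0 × 2.567 = 341.5.
Resisting moment M_r = W × 2.66 = 678.2 × 2.66 = 1804.
FS_overturning = M_r/M_o = 1804/341.5 = 5.283.

5.28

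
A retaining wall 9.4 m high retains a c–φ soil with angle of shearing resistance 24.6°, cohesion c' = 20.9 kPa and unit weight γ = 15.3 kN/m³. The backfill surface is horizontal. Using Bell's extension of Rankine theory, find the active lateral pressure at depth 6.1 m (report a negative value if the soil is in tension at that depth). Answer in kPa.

K_a = (1 − sin φ)/(1 + sin φ) = 0.4121.
σ_a = K_a γ z − 2c√K_a = 0.4121×15.3×6.1 − 2×20.9×0.6420 = 11.63 kPa.

11.6 kPa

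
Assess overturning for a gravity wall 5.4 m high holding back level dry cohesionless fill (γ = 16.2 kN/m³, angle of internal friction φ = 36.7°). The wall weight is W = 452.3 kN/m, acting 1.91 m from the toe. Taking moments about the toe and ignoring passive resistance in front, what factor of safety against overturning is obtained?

8.07

K_a = tan²(45° − 36.7°/2) = 0.2519.
P_a = ½K_aγH² = 0.5×0.2519×16.2×5.4² = 59.49 kN/m, acting at H/3 = 1.800 m above the base.
Overturning moment M_o = P_a × H/3 = 59.49 × 1.800 = 107.1.
Resisting moment M_r = W × 1.91 = 452.3 × 1.91 = 863.9.
FS_overturning = M_r/M_o = 863.9/107.1 = 8.068.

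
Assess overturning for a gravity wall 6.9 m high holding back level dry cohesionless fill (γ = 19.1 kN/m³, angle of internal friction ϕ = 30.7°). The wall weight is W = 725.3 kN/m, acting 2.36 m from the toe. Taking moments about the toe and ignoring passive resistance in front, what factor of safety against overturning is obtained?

5.05

K_a = tan²(45° − 30.7°/2) = 0.3240.
P_a = ½K_aγH² = 0.5×0.3240×19.1×6.9² = 147.3 kN/m, acting at H/3 = 2.300 m above the base.
Overturning moment M_o = P_a × H/3 = 147.3 × 2.300 = 338.9.
Resisting moment M_r = W × 2.36 = 725.3 × 2.36 = 1712.
FS_overturning = M_r/M_o = 1712/338.9 = 5.051.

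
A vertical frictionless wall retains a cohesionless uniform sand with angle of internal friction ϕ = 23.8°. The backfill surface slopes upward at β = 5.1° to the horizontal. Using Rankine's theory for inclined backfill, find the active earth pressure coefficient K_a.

K_a = cos β · (cos β − √(cos²β − cos²φ)) / (cos β + √(cos²β − cos²φ)).
cos β = 0.9960, cos φ = 0.9150, √(cos²β − cos²φ) = 0.3936.
K_a = 0.9960 × (0.9960 − 0.3936)/(0.9960 + 0.3936) = 0.4318.

0.432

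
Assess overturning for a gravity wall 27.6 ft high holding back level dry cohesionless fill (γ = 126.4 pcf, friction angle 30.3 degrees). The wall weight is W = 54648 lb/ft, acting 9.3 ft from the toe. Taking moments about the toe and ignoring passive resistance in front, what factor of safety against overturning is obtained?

K_a = tan²(45° − 30.3°/2) = 0.3293.
P_a = ½K_aγH² = 0.5×0.3293×126.4×27.6² = 15850 lb/ft, acting at H/3 = 9.200 ft above the base.
Overturning moment M_o = P_a × H/3 = 15850 × 9.200 = 145900.
Resisting moment M_r = W × 9.3 = 54648 × 9.3 = 508200.
FS_overturning = M_r/M_o = 508200/145900 = 3.484.

3.48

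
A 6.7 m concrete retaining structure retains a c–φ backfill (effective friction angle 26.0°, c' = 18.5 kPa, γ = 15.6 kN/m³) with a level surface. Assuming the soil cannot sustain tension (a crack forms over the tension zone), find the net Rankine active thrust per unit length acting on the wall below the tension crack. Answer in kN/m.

K_a = 0.3905; √K_a = 0.6249.
Tension-crack depth z_c = 2c/(γ√K_a) = 2×18.5/(15.6×0.6249) = 3.796 m.
σ_a at base = K_a γ H − 2c√K_a = 0.3905×15.6×6.7 − 2×18.5×0.6249 = 17.69 kPa.
P_a = ½ × 17.69 × (H − z_c) = 0.5×17.69×2.904 = 25.69 kN/m.

25.7 kN/m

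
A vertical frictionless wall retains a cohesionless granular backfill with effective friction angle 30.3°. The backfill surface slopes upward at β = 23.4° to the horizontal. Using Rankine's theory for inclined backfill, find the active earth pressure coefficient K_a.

0.453

K_a = cos β · (cos β − √(cos²β − cos²φ)) / (cos β + √(cos²β − cos²φ)).
cos β = 0.9178, cos φ = 0.8634, √(cos²β − cos²φ) = 0.3112.
K_a = 0.9178 × (0.9178 − 0.3112)/(0.9178 + 0.3112) = 0.4530.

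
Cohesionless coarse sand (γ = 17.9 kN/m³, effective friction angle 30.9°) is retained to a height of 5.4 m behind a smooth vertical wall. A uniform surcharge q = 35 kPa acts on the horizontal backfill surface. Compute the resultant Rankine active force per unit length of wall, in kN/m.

145 kN/m

K_a = tan²(45° − φ/2) = 0.3214.
Soil triangle: ½ K_a γ H² = 0.5×0.3214×17.9×5.4² = 83.88 kN/m.
Surcharge rectangle: K_a q H = 0.3214×35×5.4 = 60.75 kN/m.
Total = 83.88 + 60.75 = 144.6 kN/m.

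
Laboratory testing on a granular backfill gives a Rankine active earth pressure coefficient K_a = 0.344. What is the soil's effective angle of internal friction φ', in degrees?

K_a = tan²(45° − φ/2) ⇒ 45° − φ/2 = arctan(√0.344) = 30.39°.
φ = 2(45° − 30.39°) = 29.22°.

29.2°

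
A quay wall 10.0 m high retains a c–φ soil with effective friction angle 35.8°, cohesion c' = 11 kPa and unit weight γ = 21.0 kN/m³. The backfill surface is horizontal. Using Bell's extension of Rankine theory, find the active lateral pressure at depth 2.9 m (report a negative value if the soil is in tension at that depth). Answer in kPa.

K_a = (1 − sin φ)/(1 + sin φ) = 0.2619.
σ_a = K_a γ z − 2c√K_a = 0.2619×21.0×2.9 − 2×11×0.5117 = 4.690 kPa.

4.69 kPa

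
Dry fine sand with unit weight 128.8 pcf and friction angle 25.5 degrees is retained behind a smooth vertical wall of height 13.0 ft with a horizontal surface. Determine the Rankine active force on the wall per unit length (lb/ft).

4330 lb/ft

K_a = tan²(45° − φ/2) = 0.3981.
P_a = ½ K_a γ H² = 0.5 × 0.3981 × 128.8 × 13.0² = 4333 lb/ft.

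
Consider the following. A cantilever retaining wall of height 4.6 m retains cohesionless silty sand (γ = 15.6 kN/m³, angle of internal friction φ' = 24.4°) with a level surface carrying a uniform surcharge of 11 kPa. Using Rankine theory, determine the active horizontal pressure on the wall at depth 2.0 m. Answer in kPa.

17.5 kPa

K_a = (1 − sin φ)/(1 + sin φ) = 0.4153.
σ_v = γz + q = 15.6 × 2.0 + 11 = 42.20 kPa.
σ_h = K_a σ_v = 0.4153 × 42.20 = 17.53 kPa.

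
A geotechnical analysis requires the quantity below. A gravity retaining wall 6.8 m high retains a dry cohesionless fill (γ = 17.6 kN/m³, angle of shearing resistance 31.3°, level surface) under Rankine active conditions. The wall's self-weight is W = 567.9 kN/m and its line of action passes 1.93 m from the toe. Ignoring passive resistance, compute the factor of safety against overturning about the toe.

3.76

K_a = tan²(45° − 31.3°/2) = 0.3162.
P_a = ½K_aγH² = 0.5×0.3162×17.6×6.8² = 128.7 kN/m, acting at H/3 = 2.267 m above the base.
Overturning moment M_o = P_a × H/3 = 128.7 × 2.267 = 291.6.
Resisting moment M_r = W × 1.93 = 567.9 × 1.93 = 1096.
FS_overturning = M_r/M_o = 1096/291.6 = 3.758.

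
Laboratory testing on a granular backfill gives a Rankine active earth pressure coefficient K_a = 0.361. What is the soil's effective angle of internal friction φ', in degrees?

K_a = tan²(45° − φ/2) ⇒ 45° − φ/2 = arctan(√0.361) = 31.00°.
φ = 2(45° − 31.00°) = 28.00°.

28.0°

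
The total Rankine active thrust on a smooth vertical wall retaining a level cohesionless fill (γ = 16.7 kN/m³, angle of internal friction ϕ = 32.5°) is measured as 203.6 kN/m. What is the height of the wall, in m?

9.00 m

K_a = 0.3010. P_a = ½ K_a γ H² ⇒ H = √(2P_a/(K_a γ)).
H = √(2×203.6/(0.3010×16.7)) = 9.001 m.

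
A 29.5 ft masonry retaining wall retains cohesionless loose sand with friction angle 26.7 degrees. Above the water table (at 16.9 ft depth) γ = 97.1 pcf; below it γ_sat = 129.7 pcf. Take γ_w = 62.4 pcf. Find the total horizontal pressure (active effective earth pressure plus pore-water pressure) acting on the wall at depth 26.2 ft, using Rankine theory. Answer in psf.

1440 psf

K_a = (1 − sin φ)/(1 + sin φ) = 0.3800.
γ' = 129.7 − 62.4 = 67.30 pcf.
Effective vertical stress at 26.2 ft: σ'_v = 97.1×16.9 + 67.30×9.30 = 2267 psf.
σ'_h = K_a σ'_v = 0.3800 × 2267 = 861.3 psf; u = γ_w × 9.30 = 580.3 psf.
Total σ_h = 861.3 + 580.3 = 1442 psf.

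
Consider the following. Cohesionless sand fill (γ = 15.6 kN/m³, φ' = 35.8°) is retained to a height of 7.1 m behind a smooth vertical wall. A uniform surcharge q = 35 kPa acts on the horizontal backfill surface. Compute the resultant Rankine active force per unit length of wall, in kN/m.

168 kN/m

K_a = tan²(45° − φ/2) = 0.2619.
Soil triangle: ½ K_a γ H² = 0.5×0.2619×15.6×7.1² = 103.0 kN/m.
Surcharge rectangle: K_a q H = 0.2619×35×7.1 = 65.07 kN/m.
Total = 103.0 + 65.07 = 168.0 kN/m.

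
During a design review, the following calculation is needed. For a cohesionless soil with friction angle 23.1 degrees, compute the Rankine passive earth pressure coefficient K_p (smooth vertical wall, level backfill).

K_p = (1 + sin φ)/(1 − sin φ) = tan²(45° + 23.1°/2) = 2.291.

2.29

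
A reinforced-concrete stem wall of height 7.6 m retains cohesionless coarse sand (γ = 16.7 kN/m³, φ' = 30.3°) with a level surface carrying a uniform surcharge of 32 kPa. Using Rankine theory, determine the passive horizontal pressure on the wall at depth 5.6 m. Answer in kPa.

K_p = (1 + sin φ)/(1 − sin φ) = 3.037.
σ_v = γz + q = 16.7 × 5.6 + 32 = 125.5 kPa.
σ_h = K_p σ_v = 3.037 × 125.5 = 381.1 kPa.

381 kPa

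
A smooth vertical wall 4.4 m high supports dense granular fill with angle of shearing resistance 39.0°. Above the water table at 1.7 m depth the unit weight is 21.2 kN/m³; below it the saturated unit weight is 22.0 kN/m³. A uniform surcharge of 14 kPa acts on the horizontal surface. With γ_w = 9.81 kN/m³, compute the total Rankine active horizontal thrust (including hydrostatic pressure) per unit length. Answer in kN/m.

89.0 kN/m

K_a = tan²(45° − φ/2) = 0.2275.
γ' = 22.0 − 9.81 = 12.19 kN/m³. h₂ = H − d_w = 2.7 m.
σ'_h: at surface K_a·q = 3.185; at WT K_a(q+γd_w) = 11.38; at base K_a(q+γd_w+γ'h₂) = 18.87 kPa.
P₁ = ½(3.185+11.38)×1.7 = 12.38; P₂ = ½(11.38+18.87)×2.7 = 40.85; P_w = ½γ_w h₂² = 35.76.
Total = 12.38+40.85+35.76 = 88.99 kN/m.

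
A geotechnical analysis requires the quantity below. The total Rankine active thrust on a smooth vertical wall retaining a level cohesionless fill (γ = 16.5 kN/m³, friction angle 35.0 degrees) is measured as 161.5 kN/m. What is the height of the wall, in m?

8.50 m

K_a = 0.2710. P_a = ½ K_a γ H² ⇒ H = √(2P_a/(K_a γ)).
H = √(2×161.5/(0.2710×16.5)) = 8.499 m.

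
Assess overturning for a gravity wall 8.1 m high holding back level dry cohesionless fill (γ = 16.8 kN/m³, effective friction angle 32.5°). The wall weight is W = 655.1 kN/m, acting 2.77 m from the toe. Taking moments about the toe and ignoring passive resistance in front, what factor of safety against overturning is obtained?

4.05

K_a = tan²(45° − 32.5°/2) = 0.3010.
P_a = ½K_aγH² = 0.5×0.3010×16.8×8.1² = 165.9 kN/m, acting at H/3 = 2.700 m above the base.
Overturning moment M_o = P_a × H/3 = 165.9 × 2.700 = 447.9.
Resisting moment M_r = W × 2.77 = 655.1 × 2.77 = 1815.
FS_overturning = M_r/M_o = 1815/447.9 = 4.052.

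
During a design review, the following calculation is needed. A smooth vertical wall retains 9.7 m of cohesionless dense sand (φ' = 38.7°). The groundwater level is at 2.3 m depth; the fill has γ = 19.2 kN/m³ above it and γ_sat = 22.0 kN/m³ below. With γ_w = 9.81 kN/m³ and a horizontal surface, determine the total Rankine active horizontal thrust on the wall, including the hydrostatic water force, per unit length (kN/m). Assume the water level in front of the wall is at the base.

433 kN/m

K_a = tan²(45° − φ/2) = 0.2306.
γ' = 22.0 − 9.81 = 12.19 kN/m³. Depth below WT = 7.4 m.
σ'_h at WT = K_a γ d_w = 10.18 kPa; at base = 10.18 + K_a γ' × 7.4 = 30.98 kPa.
P₁ (0–2.3 m) = ½×10.18×2.3 = 11.71. P₂ (2.3–9.7 m) = ½(10.18+30.98)×7.4 = 152.3.
P_w = ½ γ_w h₂² = 0.5×9.81×7.4² = 268.6. Total = 11.71+152.3+268.6 = 432.6 kN/m.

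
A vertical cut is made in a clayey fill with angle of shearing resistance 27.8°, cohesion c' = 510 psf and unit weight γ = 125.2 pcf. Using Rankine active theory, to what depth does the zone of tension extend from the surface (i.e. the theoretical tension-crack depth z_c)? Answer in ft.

K_a = tan²(45° − 27.8°/2) = 0.3639; √K_a = 0.6032.
The active pressure is zero where K_a γ z = 2c√K_a, so z_c = 2c/(γ√K_a) = 2×510/(125.2×0.6032) = 13.51 ft.

13.5 ft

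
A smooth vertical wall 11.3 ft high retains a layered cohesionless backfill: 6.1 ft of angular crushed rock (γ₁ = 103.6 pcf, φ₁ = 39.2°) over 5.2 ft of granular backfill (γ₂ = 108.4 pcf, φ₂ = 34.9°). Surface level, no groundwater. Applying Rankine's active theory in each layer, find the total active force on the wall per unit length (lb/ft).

1730 lb/ft

K_a1 = tan²(45°−39.2°/2) = 0.2255; K_a2 = tan²(45°−34.9°/2) = 0.2721.
Layer 1: σ at base = K_a1 γ₁ h₁ = 142.5 psf; P₁ = ½×142.5×6.1 = 434.6.
Layer 2: σ_v at top = γ₁h₁ = 632.0; σ_h top = K_a2×632.0 = 172.0; σ_h base = K_a2×(632.0+108.4×5.2) = 325.4.
P₂ = ½(172.0+325.4)×5.2 = 1293. Total P_a = 434.6+1293 = 1728 lb/ft.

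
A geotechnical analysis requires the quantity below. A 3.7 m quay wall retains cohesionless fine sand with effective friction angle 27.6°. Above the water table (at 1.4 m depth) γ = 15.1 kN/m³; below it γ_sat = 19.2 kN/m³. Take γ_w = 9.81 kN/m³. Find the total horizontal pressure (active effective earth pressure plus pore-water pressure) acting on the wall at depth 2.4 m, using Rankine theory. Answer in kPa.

21.0 kPa

K_a = (1 − sin φ)/(1 + sin φ) = 0.3668.
γ' = 19.2 − 9.81 = 9.390 kN/m³.
Effective vertical stress at 2.4 m: σ'_v = 15.1×1.4 + 9.390×1.00 = 30.53 kPa.
σ'_h = K_a σ'_v = 0.3668 × 30.53 = 11.20 kPa; u = γ_w × 1.00 = 9.810 kPa.
Total σ_h = 11.20 + 9.810 = 21.01 kPa.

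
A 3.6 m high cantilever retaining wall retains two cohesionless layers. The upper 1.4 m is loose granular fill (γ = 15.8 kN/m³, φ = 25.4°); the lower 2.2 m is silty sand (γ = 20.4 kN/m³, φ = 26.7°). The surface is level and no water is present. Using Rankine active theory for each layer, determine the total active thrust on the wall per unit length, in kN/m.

43.4 kN/m

K_a1 = tan²(45°−25.4°/2) = 0.3996; K_a2 = tan²(45°−26.7°/2) = 0.3800.
Layer 1: σ at base = K_a1 γ₁ h₁ = 8.840 kPa; P₁ = ½×8.840×1.4 = 6.188.
Layer 2: σ_v at top = γ₁h₁ = 22.12; σ_h top = K_a2×22.12 = 8.405; σ_h base = K_a2×(22.12+20.4×2.2) = 25.46.
P₂ = ½(8.405+25.46)×2.2 = 37.25. Total P_a = 6.188+37.25 = 43.44 kN/m.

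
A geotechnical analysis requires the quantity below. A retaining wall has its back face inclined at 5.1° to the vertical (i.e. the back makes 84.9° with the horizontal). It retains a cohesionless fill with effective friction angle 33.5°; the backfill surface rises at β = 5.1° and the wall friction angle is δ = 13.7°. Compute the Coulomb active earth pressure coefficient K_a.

0.319

K_a = sin²(α+φ) / [sin²α · sin(α−δ) · (1 + √{sin(φ+δ)sin(φ−β) / (sin(α−δ)sin(α+β))})²].
With α = 84.9°, φ = 33.5°, δ = 13.7°, β = 5.1°: K_a = 0.3190.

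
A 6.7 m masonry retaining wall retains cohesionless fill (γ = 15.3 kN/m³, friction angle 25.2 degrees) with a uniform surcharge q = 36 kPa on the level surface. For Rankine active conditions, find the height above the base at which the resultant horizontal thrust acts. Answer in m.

K_a = 0.4027.
Triangular part P₁ = ½K_aγH² = 138.3 at H/3 = 2.233 m; rectangular part P₂ = K_a q H = 97.14 at H/2 = 3.350 m.
ȳ = (P₁·2.233 + P₂·3.350)/(P₁+P₂) = 2.694 m.

2.69 m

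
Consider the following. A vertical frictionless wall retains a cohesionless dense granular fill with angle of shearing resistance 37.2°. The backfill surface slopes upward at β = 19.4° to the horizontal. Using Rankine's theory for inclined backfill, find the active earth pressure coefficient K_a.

0.285

K_a = cos β · (cos β − √(cos²β − cos²φ)) / (cos β + √(cos²β − cos²φ)).
cos β = 0.9432, cos φ = 0.7965, √(cos²β − cos²φ) = 0.5052.
K_a = 0.9432 × (0.9432 − 0.5052)/(0.9432 + 0.5052) = 0.2853.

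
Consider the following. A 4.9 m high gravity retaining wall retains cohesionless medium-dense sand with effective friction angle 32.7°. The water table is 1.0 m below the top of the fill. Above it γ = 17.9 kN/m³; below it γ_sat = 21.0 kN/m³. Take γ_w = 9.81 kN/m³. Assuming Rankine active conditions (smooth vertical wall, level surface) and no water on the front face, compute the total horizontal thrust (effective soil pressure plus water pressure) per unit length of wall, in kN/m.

124 kN/m

K_a = tan²(45° − φ/2) = 0.2985.
γ' = 21.0 − 9.81 = 11.19 kN/m³. Depth below WT = 3.9 m.
σ'_h at WT = K_a γ d_w = 5.343 kPa; at base = 5.343 + K_a γ' × 3.9 = 18.37 kPa.
P₁ (0–1.0 m) = ½×5.343×1.0 = 2.672. P₂ (1.0–4.9 m) = ½(5.343+18.37)×3.9 = 46.24.
P_w = ½ γ_w h₂² = 0.5×9.81×3.9² = 74.61. Total = 2.672+46.24+74.61 = 123.5 kN/m.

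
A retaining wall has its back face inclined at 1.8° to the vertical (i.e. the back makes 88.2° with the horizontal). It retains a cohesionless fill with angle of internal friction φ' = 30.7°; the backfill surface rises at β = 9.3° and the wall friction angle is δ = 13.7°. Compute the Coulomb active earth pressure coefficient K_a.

K_a = sin²(α+φ) / [sin²α · sin(α−δ) · (1 + √{sin(φ+δ)sin(φ−β) / (sin(α−δ)sin(α+β))})²].
With α = 88.2°, φ = 30.7°, δ = 13.7°, β = 9.3°: K_a = 0.3460.

0.346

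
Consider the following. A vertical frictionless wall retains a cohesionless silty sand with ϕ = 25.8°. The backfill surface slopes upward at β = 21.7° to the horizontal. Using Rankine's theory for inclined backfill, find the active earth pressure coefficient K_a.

0.561

K_a = cos β · (cos β − √(cos²β − cos²φ)) / (cos β + √(cos²β − cos²φ)).
cos β = 0.9291, cos φ = 0.9003, √(cos²β − cos²φ) = 0.2296.
K_a = 0.9291 × (0.9291 − 0.2296)/(0.9291 + 0.2296) = 0.5609.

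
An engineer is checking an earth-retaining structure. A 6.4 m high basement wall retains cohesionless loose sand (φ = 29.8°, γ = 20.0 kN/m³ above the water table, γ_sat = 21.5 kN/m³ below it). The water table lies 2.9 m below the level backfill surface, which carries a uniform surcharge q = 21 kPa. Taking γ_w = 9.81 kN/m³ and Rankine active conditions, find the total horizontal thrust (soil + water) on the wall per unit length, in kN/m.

226 kN/m

K_a = tan²(45° − φ/2) = 0.3360.
γ' = 21.5 − 9.81 = 11.69 kN/m³. h₂ = H − d_w = 3.5 m.
σ'_h: at surface K_a·q = 7.057; at WT K_a(q+γd_w) = 26.55; at base K_a(q+γd_w+γ'h₂) = 40.29 kPa.
P₁ = ½(7.057+26.55)×2.9 = 48.72; P₂ = ½(26.55+40.29)×3.5 = 117.0; P_w = ½γ_w h₂² = 60.09.
Total = 48.72+117.0+60.09 = 225.8 kN/m.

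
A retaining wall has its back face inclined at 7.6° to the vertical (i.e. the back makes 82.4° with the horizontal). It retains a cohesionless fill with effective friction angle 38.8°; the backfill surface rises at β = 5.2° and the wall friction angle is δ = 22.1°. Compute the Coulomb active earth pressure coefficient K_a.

K_a = sin²(α+φ) / [sin²α · sin(α−δ) · (1 + √{sin(φ+δ)sin(φ−β) / (sin(α−δ)sin(α+β))})²].
With α = 82.4°, φ = 38.8°, δ = 22.1°, β = 5.2°: K_a = 0.2811.

0.281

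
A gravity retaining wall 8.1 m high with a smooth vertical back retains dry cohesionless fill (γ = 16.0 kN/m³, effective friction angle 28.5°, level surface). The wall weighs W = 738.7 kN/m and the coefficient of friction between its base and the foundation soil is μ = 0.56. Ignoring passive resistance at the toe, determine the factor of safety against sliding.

2.23

K_a = tan²(45° − 28.5°/2) = 0.3540.
P_a = ½K_aγH² = 0.5×0.3540×16.0×8.1² = 185.8 kN/m, acting at H/3 = 2.700 m above the base.
FS_sliding = μW / P_a = 0.56×738.7 / 185.8 = 2.227.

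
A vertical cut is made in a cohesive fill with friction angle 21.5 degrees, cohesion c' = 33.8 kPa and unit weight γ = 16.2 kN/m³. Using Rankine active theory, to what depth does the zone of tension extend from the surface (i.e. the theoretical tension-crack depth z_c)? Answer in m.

K_a = tan²(45° − 21.5°/2) = 0.4636; √K_a = 0.6809.
The active pressure is zero where K_a γ z = 2c√K_a, so z_c = 2c/(γ√K_a) = 2×33.8/(16.2×0.6809) = 6.129 m.

6.13 m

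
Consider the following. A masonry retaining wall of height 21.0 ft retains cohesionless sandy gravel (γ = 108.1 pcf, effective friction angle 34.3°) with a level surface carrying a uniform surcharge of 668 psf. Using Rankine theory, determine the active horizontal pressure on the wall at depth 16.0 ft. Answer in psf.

669 psf

K_a = (1 − sin φ)/(1 + sin φ) = 0.2792.
σ_v = γz + q = 108.1 × 16.0 + 668 = 2398 psf.
σ_h = K_a σ_v = 0.2792 × 2398 = 669.3 psf.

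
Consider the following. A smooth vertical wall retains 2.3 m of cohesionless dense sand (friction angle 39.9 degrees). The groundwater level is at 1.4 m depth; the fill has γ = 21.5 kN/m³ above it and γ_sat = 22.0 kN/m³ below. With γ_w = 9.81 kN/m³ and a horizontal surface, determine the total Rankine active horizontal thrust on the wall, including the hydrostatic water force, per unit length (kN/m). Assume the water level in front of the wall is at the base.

K_a = tan²(45° − φ/2) = 0.2184.
γ' = 22.0 − 9.81 = 12.19 kN/m³. Depth below WT = 0.9 m.
σ'_h at WT = K_a γ d_w = 6.575 kPa; at base = 6.575 + K_a γ' × 0.9 = 8.971 kPa.
P₁ (0–1.4 m) = ½×6.575×1.4 = 4.602. P₂ (1.4–2.3 m) = ½(6.575+8.971)×0.9 = 6.996.
P_w = ½ γ_w h₂² = 0.5×9.81×0.9² = 3.973. Total = 4.602+6.996+3.973 = 15.57 kN/m.

15.6 kN/m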